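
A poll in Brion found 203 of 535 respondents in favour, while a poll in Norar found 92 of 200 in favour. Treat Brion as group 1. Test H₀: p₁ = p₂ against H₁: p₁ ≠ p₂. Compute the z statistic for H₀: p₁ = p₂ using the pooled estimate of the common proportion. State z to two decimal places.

z = -1.98

p̂₁ = 203/535 ≈ 0.37944, p̂₂ = 92/200 ≈ 0.46000.
Pooled p̂ = (203+92)/(535+200) = 295/735 = 0.40136.
SE = √(0.24027 × 0.00686916) = 0.04063.
z = (0.37944 − 0.46000)/0.04063 = -0.08056/0.04063 = -1.98.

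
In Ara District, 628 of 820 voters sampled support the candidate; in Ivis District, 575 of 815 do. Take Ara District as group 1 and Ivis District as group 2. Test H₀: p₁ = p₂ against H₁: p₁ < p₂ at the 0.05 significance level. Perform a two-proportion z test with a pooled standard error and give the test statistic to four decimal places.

p̂₁ = 628/820 ≈ 0.765854, p̂₂ = 575/815 ≈ 0.705521.
Pooled p̂ = (628+575)/(820+815) = 1203/1635 = 0.735780.
SE = √(0.194408 × 0.00244651) = 0.021809.
z = (0.765854 − 0.705521)/0.021809 = 0.060333/0.021809 = 2.7664.
p-value = P(Z < 2.766) ≈ 0.9972; since p > α = 0.05, fail to reject H₀.

z = 2.7664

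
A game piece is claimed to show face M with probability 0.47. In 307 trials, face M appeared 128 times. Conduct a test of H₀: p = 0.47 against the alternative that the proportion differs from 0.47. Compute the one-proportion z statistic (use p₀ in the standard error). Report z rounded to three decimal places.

z = -1.863

p̂ = 128/307 = 0.416938.
Standard error under H₀: √(0.47×0.53/307) = 0.028485.
z = (0.416938 − 0.47)/0.028485 = -0.053062/0.028485 = -1.863.
Two-sided p-value ≈ 2·Φ(−1.863) = 0.0625.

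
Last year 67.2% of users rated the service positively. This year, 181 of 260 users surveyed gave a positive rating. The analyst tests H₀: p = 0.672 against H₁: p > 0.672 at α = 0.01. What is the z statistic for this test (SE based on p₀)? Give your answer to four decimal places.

z = 0.8296

p̂ = 181/260 ≈ 0.696154.
SE = √(p₀(1−p₀)/n) = √(0.22042/260) = 0.029116.
z = (0.696154 − 0.672)/0.029116 = 0.024154/0.029116 = 0.8296.
p-value = P(Z > 0.830) ≈ 0.2034; since p > α = 0.01, fail to reject H₀.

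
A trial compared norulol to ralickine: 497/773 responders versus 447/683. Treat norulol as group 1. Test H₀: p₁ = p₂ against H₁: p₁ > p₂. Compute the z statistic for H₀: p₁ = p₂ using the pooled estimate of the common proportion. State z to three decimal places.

p̂₁ = 497/773 = 0.642950, p̂₂ = 447/683 = 0.654466.
Pooled p̂ = (497+447)/(773+683) = 944/1456 = 0.648352.
SE = √(p̂(1−p̂)(1/n₁+1/n₂)) = √(0.648352·0.351648·0.00275779) = √(0.000628753) = 0.025075.
z = (0.642950 − 0.654466)/0.025075 = -0.011516/0.025075 = -0.459.
p-value = P(Z > -0.459) ≈ 0.6770.

z = -0.459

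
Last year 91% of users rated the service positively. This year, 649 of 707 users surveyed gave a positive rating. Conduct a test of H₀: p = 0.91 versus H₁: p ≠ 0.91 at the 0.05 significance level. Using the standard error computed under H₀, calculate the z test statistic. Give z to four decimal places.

p̂ = 649/707 ≈ 0.9179632.
Standard error under H₀: √(0.91×0.09/707) = 0.0107630.
z = (0.9179632 − 0.91)/0.0107630 = 0.0079632/0.0107630 = 0.7399.
Two-sided p-value ≈ 2·Φ(−0.740) = 0.4594, so at α = 0.05 we fail to reject H₀.

z = 0.7399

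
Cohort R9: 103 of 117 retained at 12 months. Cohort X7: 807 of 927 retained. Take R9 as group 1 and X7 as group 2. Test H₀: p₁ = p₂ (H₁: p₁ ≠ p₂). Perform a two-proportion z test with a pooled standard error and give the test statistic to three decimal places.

p̂₁ = 103/117 = 0.88034, p̂₂ = 807/927 = 0.87055.
Pooled p̂ = (103+807)/(117+927) = 910/1044 = 0.87165.
SE = √(0.111878 × 0.00962576) = 0.03282.
z = (0.88034 − 0.87055)/0.03282 = 0.00979/0.03282 = 0.298.
p-value = 2·P(Z > 0.298) ≈ 0.7654.

z = 0.298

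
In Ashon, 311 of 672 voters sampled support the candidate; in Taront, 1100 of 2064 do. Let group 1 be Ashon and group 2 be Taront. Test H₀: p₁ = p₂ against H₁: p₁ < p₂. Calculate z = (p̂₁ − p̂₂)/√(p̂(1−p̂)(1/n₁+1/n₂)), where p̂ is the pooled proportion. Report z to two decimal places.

p̂₁ = 311/672 = 0.4628, p̂₂ = 1100/2064 = 0.5329.
Pooled p̂ = (311+1100)/(672+2064) = 1411/2736 = 0.5157.
SE = √(p̂(1−p̂)(1/n₁+1/n₂)) = √(0.5157·0.4843·0.00197259) = √(0.000492661) = 0.0222.
z = (0.4628 − 0.5329)/0.0222 = -0.0701/0.0222 = -3.16.

z = -3.16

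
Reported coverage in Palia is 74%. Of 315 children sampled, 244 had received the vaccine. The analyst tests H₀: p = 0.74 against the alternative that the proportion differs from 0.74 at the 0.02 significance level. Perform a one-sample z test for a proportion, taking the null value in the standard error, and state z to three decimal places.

z = 1.400

p̂ = 244/315 ≈ 0.77460.
SE = √(p₀(1−p₀)/n) = √(0.1924/315) = 0.02471.
z = (0.77460 − 0.74)/0.02471 = 0.03460/0.02471 = 1.400.
p-value = 2·P(Z > 1.400) ≈ 0.1615, so at α = 0.02 we fail to reject H₀.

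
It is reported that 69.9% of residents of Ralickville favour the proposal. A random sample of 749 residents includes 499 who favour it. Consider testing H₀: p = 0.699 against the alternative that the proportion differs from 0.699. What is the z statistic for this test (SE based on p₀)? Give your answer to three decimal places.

z = -1.956

p̂ = 499/749 ≈ 0.66622.
Standard error under H₀: √(0.699×0.301/749) = 0.01676.
z = (0.66622 − 0.699)/0.01676 = -0.03278/0.01676 = -1.956.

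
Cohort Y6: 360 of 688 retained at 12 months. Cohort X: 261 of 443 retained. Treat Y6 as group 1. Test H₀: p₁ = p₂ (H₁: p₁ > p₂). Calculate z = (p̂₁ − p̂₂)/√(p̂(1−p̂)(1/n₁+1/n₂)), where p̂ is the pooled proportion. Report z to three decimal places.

p̂₁ = 360/688 = 0.52326, p̂₂ = 261/443 = 0.58916.
Pooled p̂ = (360+261)/(688+443) = 621/1131 = 0.54907.
SE = √(0.247592 × 0.00371082) = 0.03031.
z = (0.52326 − 0.58916)/0.03031 = -0.06590/0.03031 = -2.174.
p-value = P(Z > -2.174) ≈ 0.9852.

z = -2.174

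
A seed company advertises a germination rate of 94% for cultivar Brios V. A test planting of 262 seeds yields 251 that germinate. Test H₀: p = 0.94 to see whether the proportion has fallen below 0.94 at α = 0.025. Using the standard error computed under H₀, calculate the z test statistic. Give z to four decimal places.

z = 1.2279

p̂ = 251/262 ≈ 0.9580153.
Standard error under H₀: √(0.94×0.06/262) = 0.0146720.
z = (0.9580153 − 0.94)/0.0146720 = 0.0180153/0.0146720 = 1.2279.
p-value = P(Z < 1.228) ≈ 0.8903, so at α = 0.025 we fail to reject H₀.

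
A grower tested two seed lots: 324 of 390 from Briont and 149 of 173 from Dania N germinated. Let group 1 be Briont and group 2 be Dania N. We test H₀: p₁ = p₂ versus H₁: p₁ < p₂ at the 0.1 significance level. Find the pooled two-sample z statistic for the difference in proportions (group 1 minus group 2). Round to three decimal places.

p̂₁ = 324/390 = 0.83077, p̂₂ = 149/173 = 0.86127.
Pooled p̂ = (324+149)/(390+173) = 473/563 = 0.84014.
SE = √(0.134303 × 0.00834445) = 0.03348.
z = (0.83077 − 0.86127)/0.03348 = -0.03050/0.03348 = -0.911.
p-value = P(Z < -0.911) ≈ 0.1811. With α = 0.1, fail to reject H₀.

z = -0.911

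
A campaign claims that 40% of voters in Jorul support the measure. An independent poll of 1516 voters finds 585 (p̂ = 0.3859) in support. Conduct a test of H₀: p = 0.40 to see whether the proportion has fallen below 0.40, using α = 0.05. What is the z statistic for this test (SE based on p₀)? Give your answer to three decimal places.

z = -1.122

p̂ = 585/1516 = 0.38588.
SE = √(p₀(1−p₀)/n) = √(0.24/1516) = 0.01258.
z = (0.38588 − 0.4)/0.01258 = -0.01412/0.01258 = -1.122.
p-value = P(Z < -1.122) ≈ 0.1310, so at α = 0.05 we fail to reject H₀.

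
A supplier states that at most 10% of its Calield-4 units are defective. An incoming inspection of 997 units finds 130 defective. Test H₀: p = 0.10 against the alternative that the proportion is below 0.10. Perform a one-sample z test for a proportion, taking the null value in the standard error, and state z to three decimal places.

p̂ = 130/997 ≈ 0.13039.
SE = √(p₀(1−p₀)/n) = √(0.09/997) = 0.00950.
z = (0.13039 − 0.1)/0.00950 = 0.03039/0.00950 = 3.199.

z = 3.199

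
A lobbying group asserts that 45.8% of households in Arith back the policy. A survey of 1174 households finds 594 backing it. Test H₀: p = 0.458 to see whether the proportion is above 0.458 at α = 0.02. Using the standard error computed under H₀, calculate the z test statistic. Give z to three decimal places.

z = 3.298

p̂ = 594/1174 ≈ 0.50596.
SE = √(p₀(1−p₀)/n) = √(0.24824/1174) = 0.01454.
z = (0.50596 − 0.458)/0.01454 = 0.04796/0.01454 = 3.298.
p-value = P(Z > 3.298) ≈ 0.0005, so at α = 0.02 we reject H₀.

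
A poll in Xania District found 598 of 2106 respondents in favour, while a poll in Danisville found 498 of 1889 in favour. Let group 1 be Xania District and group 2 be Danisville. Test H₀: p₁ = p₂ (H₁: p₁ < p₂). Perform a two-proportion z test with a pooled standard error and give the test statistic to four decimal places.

z = 1.4371

p̂₁ = 598/2106 ≈ 0.283951, p̂₂ = 498/1889 ≈ 0.263632.
Pooled p̂ = (598+498)/(2106+1889) = 1096/3995 = 0.274343.
SE = √(p̂(1−p̂)(1/n₁+1/n₂)) = √(0.274343·0.725657·0.00100421) = √(0.000199918) = 0.014139.
z = (0.283951 − 0.263632)/0.014139 = 0.020319/0.014139 = 1.4371.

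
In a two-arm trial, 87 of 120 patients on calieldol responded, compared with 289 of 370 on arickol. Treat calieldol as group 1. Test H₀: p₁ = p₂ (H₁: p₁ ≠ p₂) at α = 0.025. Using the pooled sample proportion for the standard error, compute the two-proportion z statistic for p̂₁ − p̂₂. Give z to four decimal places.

p̂₁ = 87/120 = 0.725000, p̂₂ = 289/370 = 0.781081.
Pooled p̂ = (87+289)/(120+370) = 376/490 = 0.767347.
SE = √(0.178526 × 0.011036) = 0.044387.
z = (0.725000 − 0.781081)/0.044387 = -0.056081/0.044387 = -1.2635.
Two-sided p-value ≈ 2·Φ(−1.263) = 0.2064. With α = 0.025, fail to reject H₀.

z = -1.2635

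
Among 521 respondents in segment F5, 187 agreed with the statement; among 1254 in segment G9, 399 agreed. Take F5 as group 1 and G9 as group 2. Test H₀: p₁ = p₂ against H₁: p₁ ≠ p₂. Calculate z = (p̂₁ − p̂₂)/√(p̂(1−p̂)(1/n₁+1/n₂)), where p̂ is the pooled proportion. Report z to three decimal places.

p̂₁ = 187/521 = 0.358925, p̂₂ = 399/1254 = 0.318182.
Pooled p̂ = (187+399)/(521+1254) = 586/1775 = 0.330141.
SE = √(p̂(1−p̂)(1/n₁+1/n₂)) = √(0.330141·0.669859·0.00271683) = √(0.000600822) = 0.024512.
z = (0.358925 − 0.318182)/0.024512 = 0.040743/0.024512 = 1.662.
Two-sided p-value ≈ 2·Φ(−1.662) = 0.0965.

z = 1.662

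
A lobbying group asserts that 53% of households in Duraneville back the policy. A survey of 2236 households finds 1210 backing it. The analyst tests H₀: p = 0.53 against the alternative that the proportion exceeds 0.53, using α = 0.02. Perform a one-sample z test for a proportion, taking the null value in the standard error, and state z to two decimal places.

p̂ = 1210/2236 = 0.54114.
SE = √(p₀(1−p₀)/n) = √(0.2491/2236) = 0.01055.
z = (0.54114 − 0.53)/0.01055 = 0.01114/0.01055 = 1.06.
p-value = P(Z > 1.056) ≈ 0.1455, so at α = 0.02 we fail to reject H₀.

z = 1.06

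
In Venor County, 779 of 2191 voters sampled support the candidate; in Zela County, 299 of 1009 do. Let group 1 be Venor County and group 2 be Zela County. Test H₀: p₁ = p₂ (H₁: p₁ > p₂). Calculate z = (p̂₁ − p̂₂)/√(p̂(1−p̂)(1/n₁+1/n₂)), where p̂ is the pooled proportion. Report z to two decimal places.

p̂₁ = 779/2191 = 0.3555, p̂₂ = 299/1009 = 0.2963.
Pooled p̂ = (779+299)/(2191+1009) = 1078/3200 = 0.3369.
SE = √(0.22339 × 0.00144749) = 0.0180.
z = (0.3555 − 0.2963)/0.0180 = 0.0592/0.0180 = 3.29.
p-value = P(Z > 3.293) ≈ 0.0005.

z = 3.29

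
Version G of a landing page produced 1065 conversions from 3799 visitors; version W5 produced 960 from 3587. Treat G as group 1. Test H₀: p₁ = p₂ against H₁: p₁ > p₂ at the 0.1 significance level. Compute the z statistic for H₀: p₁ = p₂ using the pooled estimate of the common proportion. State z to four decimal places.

z = 1.2232

p̂₁ = 1065/3799 = 0.280337, p̂₂ = 960/3587 = 0.267633.
Pooled p̂ = (1065+960)/(3799+3587) = 2025/7386 = 0.274167.
SE = √(0.199 × 0.000542012) = 0.010386.
z = (0.280337 − 0.267633)/0.010386 = 0.012704/0.010386 = 1.2232.
p-value = P(Z > 1.223) ≈ 0.1106; since p > α = 0.1, fail to reject H₀.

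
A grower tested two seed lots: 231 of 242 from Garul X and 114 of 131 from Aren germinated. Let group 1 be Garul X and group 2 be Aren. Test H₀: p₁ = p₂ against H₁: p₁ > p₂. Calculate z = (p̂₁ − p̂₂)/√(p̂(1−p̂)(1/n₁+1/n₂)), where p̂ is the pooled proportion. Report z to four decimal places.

p̂₁ = 231/242 ≈ 0.954545, p̂₂ = 114/131 ≈ 0.870229.
Pooled p̂ = (231+114)/(242+131) = 345/373 = 0.924933.
SE = √(p̂(1−p̂)(1/n₁+1/n₂)) = √(0.924933·0.075067·0.0117658) = √(0.000816924) = 0.028582.
z = (0.954545 − 0.870229)/0.028582 = 0.084316/0.028582 = 2.9500.

z = 2.9500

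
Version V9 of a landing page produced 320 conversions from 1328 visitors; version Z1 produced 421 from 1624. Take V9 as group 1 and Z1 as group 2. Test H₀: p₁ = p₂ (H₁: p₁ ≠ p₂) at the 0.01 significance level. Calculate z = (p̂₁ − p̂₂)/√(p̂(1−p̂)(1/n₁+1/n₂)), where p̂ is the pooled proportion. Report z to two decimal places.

z = -1.14

p̂₁ = 320/1328 = 0.2410, p̂₂ = 421/1624 = 0.2592.
Pooled p̂ = (320+421)/(1328+1624) = 741/2952 = 0.2510.
SE = √(0.188007 × 0.00136878) = 0.0160.
z = (0.2410 − 0.2592)/0.0160 = -0.0182/0.0160 = -1.14.
Two-sided p-value ≈ 2·Φ(−1.139) = 0.2547; since p > α = 0.01, fail to reject H₀.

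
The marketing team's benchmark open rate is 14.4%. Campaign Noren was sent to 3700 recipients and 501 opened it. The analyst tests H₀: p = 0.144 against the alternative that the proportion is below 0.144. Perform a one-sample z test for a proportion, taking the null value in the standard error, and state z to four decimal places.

z = -1.4890

p̂ = 501/3700 ≈ 0.1354054.
Standard error under H₀: √(0.144×0.856/3700) = 0.0057719.
z = (0.1354054 − 0.144)/0.0057719 = -0.0085946/0.0057719 = -1.4890.
p-value = P(Z < -1.489) ≈ 0.0682.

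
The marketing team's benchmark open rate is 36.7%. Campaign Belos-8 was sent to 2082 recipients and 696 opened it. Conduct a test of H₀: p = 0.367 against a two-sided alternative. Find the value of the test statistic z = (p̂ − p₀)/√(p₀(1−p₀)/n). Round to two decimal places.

z = -3.10

p̂ = 696/2082 = 0.33429.
Standard error under H₀: √(0.367×0.633/2082) = 0.01056.
z = (0.33429 − 0.367)/0.01056 = -0.03271/0.01056 = -3.10.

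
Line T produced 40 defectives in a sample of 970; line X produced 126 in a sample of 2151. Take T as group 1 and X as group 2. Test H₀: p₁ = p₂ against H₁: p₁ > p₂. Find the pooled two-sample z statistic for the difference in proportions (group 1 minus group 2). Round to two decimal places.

p̂₁ = 40/970 ≈ 0.0412, p̂₂ = 126/2151 ≈ 0.0586.
Pooled p̂ = (40+126)/(970+2151) = 166/3121 = 0.0532.
SE = √(0.0503591 × 0.00149583) = 0.0087.
z = (0.0412 − 0.0586)/0.0087 = -0.0174/0.0087 = -2.00.
p-value = P(Z > -1.998) ≈ 0.9771.

z = -2.00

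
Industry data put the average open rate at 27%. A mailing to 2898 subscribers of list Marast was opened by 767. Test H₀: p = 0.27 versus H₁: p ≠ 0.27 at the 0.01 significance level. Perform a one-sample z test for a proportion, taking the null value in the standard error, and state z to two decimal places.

z = -0.65

p̂ = 767/2898 = 0.2647.
SE = √(p₀(1−p₀)/n) = √(0.1971/2898) = 0.0082.
z = (0.2647 − 0.27)/0.0082 = -0.0053/0.0082 = -0.65.
p-value = 2·P(Z > 0.647) ≈ 0.5177; since p > α = 0.01, fail to reject H₀.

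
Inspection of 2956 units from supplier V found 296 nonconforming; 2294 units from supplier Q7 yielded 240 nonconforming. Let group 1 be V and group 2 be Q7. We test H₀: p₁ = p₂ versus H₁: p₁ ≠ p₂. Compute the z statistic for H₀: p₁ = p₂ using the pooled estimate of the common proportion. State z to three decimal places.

z = -0.532

p̂₁ = 296/2956 ≈ 0.10014, p̂₂ = 240/2294 ≈ 0.10462.
Pooled p̂ = (296+240)/(2956+2294) = 536/5250 = 0.10210.
SE = √(p̂(1−p̂)(1/n₁+1/n₂)) = √(0.10210·0.89790·0.000774215) = √(7.09737e-05) = 0.00842.
z = (0.10014 − 0.10462)/0.00842 = -0.00448/0.00842 = -0.532.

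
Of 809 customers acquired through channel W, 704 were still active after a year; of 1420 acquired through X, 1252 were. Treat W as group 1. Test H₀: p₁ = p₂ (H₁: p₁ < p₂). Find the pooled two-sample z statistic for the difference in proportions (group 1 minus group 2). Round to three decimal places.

p̂₁ = 704/809 ≈ 0.87021, p̂₂ = 1252/1420 ≈ 0.88169.
Pooled p̂ = (704+1252)/(809+1420) = 1956/2229 = 0.87752.
SE = √(0.107476 × 0.00194032) = 0.01444.
z = (0.87021 − 0.88169)/0.01444 = -0.01148/0.01444 = -0.795.

z = -0.795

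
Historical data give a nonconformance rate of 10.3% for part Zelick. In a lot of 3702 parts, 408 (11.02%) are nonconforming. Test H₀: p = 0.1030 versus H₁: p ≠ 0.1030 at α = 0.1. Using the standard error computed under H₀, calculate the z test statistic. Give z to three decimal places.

z = 1.443

p̂ = 408/3702 = 0.110211.
SE = √(p₀(1−p₀)/n) = √(0.092391/3702) = 0.004996.
z = (0.110211 − 0.103)/0.004996 = 0.007211/0.004996 = 1.443.
p-value = 2·P(Z > 1.443) ≈ 0.1489. With α = 0.1, fail to reject H₀.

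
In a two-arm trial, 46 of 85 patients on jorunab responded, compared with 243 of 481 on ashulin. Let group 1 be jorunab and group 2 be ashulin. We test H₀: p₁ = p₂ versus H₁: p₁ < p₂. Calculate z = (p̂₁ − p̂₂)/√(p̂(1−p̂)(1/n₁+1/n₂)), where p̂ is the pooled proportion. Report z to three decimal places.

z = 0.612

p̂₁ = 46/85 ≈ 0.54118, p̂₂ = 243/481 ≈ 0.50520.
Pooled p̂ = (46+243)/(85+481) = 289/566 = 0.51060.
SE = √(p̂(1−p̂)(1/n₁+1/n₂)) = √(0.51060·0.48940·0.0138437) = √(0.00345937) = 0.05882.
z = (0.54118 − 0.50520)/0.05882 = 0.03598/0.05882 = 0.612.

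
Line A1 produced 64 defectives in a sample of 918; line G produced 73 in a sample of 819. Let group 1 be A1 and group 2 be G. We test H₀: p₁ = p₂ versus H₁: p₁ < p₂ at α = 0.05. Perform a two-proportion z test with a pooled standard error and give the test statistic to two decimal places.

z = -1.50

p̂₁ = 64/918 ≈ 0.06972, p̂₂ = 73/819 ≈ 0.08913.
Pooled p̂ = (64+73)/(918+819) = 137/1737 = 0.07887.
SE = √(0.0726509 × 0.00231033) = 0.01296.
z = (0.06972 − 0.08913)/0.01296 = -0.01941/0.01296 = -1.50.
p-value = P(Z < -1.499) ≈ 0.0670, so at α = 0.05 we fail to reject H₀.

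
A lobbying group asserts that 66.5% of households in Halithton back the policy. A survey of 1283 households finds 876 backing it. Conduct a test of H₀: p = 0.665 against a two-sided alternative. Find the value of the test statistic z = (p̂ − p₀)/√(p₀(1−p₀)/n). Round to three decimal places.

p̂ = 876/1283 = 0.682775.
SE = √(p₀(1−p₀)/n) = √(0.22278/1283) = 0.013177.
z = (0.682775 − 0.665)/0.013177 = 0.017775/0.013177 = 1.349.
Two-sided p-value ≈ 2·Φ(−1.349) = 0.1774.

z = 1.349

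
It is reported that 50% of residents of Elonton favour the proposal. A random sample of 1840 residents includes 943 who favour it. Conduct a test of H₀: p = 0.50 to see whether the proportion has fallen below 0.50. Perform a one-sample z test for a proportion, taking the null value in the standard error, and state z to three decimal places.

z = 1.072

p̂ = 943/1840 = 0.51250.
SE = √(p₀(1−p₀)/n) = √(0.25/1840) = 0.01166.
z = (0.51250 − 0.5)/0.01166 = 0.01250/0.01166 = 1.072.
p-value = P(Z < 1.072) ≈ 0.8582.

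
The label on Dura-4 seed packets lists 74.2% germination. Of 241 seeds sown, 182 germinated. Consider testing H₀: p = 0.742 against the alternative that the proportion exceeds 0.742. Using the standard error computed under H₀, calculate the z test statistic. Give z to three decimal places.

p̂ = 182/241 = 0.75519.
SE = √(p₀(1−p₀)/n) = √(0.19144/241) = 0.02818.
z = (0.75519 − 0.742)/0.02818 = 0.01319/0.02818 = 0.468.

z = 0.468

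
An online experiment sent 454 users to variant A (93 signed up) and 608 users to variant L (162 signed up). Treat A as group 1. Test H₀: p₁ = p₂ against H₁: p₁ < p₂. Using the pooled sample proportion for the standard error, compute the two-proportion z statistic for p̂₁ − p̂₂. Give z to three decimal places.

z = -2.325

p̂₁ = 93/454 ≈ 0.20485, p̂₂ = 162/608 ≈ 0.26645.
Pooled p̂ = (93+162)/(454+608) = 255/1062 = 0.24011.
SE = √(p̂(1−p̂)(1/n₁+1/n₂)) = √(0.24011·0.75989·0.00384738) = √(0.000701988) = 0.02650.
z = (0.20485 − 0.26645)/0.02650 = -0.06160/0.02650 = -2.325.
p-value = P(Z < -2.325) ≈ 0.0100.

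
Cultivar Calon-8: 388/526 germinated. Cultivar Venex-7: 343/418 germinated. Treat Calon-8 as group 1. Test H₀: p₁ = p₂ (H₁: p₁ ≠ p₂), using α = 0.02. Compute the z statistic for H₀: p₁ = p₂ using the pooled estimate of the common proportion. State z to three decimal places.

p̂₁ = 388/526 ≈ 0.73764, p̂₂ = 343/418 ≈ 0.82057.
Pooled p̂ = (388+343)/(526+418) = 731/944 = 0.77436.
SE = √(p̂(1−p̂)(1/n₁+1/n₂)) = √(0.77436·0.22564·0.00429349) = √(0.000750176) = 0.02739.
z = (0.73764 − 0.82057)/0.02739 = -0.08293/0.02739 = -3.028.
Two-sided p-value ≈ 2·Φ(−3.028) = 0.0025. With α = 0.02, reject H₀.

z = -3.028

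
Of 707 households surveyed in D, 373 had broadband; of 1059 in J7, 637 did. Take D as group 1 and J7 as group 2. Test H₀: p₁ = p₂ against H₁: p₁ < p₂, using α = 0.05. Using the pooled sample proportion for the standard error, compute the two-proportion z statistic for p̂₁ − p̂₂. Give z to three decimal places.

z = -3.076

p̂₁ = 373/707 ≈ 0.527581, p̂₂ = 637/1059 ≈ 0.601511.
Pooled p̂ = (373+637)/(707+1059) = 1010/1766 = 0.571914.
SE = √(0.244828 × 0.00235871) = 0.024031.
z = (0.527581 − 0.601511)/0.024031 = -0.073930/0.024031 = -3.076.
p-value = P(Z < -3.076) ≈ 0.0010, so at α = 0.05 we reject H₀.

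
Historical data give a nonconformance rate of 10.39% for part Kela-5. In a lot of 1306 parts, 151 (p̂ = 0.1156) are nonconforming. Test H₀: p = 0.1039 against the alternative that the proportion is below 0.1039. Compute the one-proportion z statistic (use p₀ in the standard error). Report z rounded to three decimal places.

z = 1.388

p̂ = 151/1306 ≈ 0.115620.
Under H₀, SE = √(0.1039·0.8961/1306) = √(7.129e-05) = 0.008443.
z = (0.115620 − 0.1039)/0.008443 = 0.011720/0.008443 = 1.388.
p-value = P(Z < 1.388) ≈ 0.9174.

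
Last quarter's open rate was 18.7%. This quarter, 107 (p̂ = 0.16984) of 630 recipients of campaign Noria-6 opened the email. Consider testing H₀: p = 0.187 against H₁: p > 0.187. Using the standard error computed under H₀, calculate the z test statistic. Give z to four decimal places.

p̂ = 107/630 ≈ 0.169841.
Under H₀, SE = √(0.187·0.813/630) = √(0.000241319) = 0.015534.
z = (0.169841 − 0.187)/0.015534 = -0.017159/0.015534 = -1.1046.

z = -1.1046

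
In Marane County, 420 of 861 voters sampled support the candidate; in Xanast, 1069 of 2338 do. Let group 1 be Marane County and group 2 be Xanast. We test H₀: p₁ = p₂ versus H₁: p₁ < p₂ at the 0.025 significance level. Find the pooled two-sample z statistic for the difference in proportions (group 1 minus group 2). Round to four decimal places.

z = 1.5377

p̂₁ = 420/861 ≈ 0.4878049, p̂₂ = 1069/2338 ≈ 0.4572284.
Pooled p̂ = (420+1069)/(861+2338) = 1489/3199 = 0.4654580.
SE = √(0.248807 × 0.00158916) = 0.0198845.
z = (0.4878049 − 0.4572284)/0.0198845 = 0.0305765/0.0198845 = 1.5377.
p-value = P(Z < 1.538) ≈ 0.9379; since p > α = 0.025, fail to reject H₀.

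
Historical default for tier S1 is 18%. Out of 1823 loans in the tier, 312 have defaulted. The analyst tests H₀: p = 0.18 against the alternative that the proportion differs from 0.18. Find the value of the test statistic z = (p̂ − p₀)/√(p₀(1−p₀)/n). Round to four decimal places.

z = -0.9839

p̂ = 312/1823 = 0.1711465.
Under H₀, SE = √(0.18·0.82/1823) = √(8.09654e-05) = 0.0089981.
z = (0.1711465 − 0.18)/0.0089981 = -0.0088535/0.0089981 = -0.9839.
Two-sided p-value ≈ 2·Φ(−0.984) = 0.3251.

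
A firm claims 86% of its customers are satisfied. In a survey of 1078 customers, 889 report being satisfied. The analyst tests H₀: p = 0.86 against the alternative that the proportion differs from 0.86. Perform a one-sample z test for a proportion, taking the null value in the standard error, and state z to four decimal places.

z = -3.3425

p̂ = 889/1078 = 0.8246753.
Under H₀, SE = √(0.86·0.14/1078) = √(0.000111688) = 0.0105683.
z = (0.8246753 − 0.86)/0.0105683 = -0.0353247/0.0105683 = -3.3425.
p-value = 2·P(Z > 3.343) ≈ 0.0008.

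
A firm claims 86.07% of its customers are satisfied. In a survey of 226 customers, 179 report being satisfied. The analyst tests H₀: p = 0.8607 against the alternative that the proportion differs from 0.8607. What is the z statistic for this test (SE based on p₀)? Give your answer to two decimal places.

p̂ = 179/226 = 0.79204.
SE = √(p₀(1−p₀)/n) = √(0.1199/226) = 0.02303.
z = (0.79204 − 0.8607)/0.02303 = -0.06866/0.02303 = -2.98.
p-value = 2·P(Z > 2.981) ≈ 0.0029.

z = -2.98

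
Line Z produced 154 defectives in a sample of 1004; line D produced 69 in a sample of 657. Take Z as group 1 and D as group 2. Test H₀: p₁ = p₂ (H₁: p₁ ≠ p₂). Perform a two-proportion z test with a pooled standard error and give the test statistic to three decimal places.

z = 2.827

p̂₁ = 154/1004 ≈ 0.15339, p̂₂ = 69/657 ≈ 0.10502.
Pooled p̂ = (154+69)/(1004+657) = 223/1661 = 0.13426.
SE = √(p̂(1−p̂)(1/n₁+1/n₂)) = √(0.13426·0.86574·0.00251809) = √(0.000292681) = 0.01711.
z = (0.15339 − 0.10502)/0.01711 = 0.04837/0.01711 = 2.827.
Two-sided p-value ≈ 2·Φ(−2.827) = 0.0047.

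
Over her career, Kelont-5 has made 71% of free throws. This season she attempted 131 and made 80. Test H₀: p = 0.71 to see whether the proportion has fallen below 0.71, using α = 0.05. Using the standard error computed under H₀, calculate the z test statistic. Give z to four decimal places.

p̂ = 80/131 = 0.6106870.
Under H₀, SE = √(0.71·0.29/131) = √(0.00157176) = 0.0396454.
z = (0.6106870 − 0.71)/0.0396454 = -0.0993130/0.0396454 = -2.5050.
p-value = P(Z < -2.505) ≈ 0.0061. With α = 0.05, reject H₀.

z = -2.5050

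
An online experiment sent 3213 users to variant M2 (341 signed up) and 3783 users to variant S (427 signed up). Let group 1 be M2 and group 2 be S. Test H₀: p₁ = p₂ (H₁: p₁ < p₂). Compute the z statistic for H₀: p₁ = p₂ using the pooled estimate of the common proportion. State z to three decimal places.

p̂₁ = 341/3213 ≈ 0.10613, p̂₂ = 427/3783 ≈ 0.11287.
Pooled p̂ = (341+427)/(3213+3783) = 768/6996 = 0.10978.
SE = √(0.097726 × 0.000575576) = 0.00750.
z = (0.10613 − 0.11287)/0.00750 = -0.00674/0.00750 = -0.899.
p-value = P(Z < -0.899) ≈ 0.1843.

z = -0.899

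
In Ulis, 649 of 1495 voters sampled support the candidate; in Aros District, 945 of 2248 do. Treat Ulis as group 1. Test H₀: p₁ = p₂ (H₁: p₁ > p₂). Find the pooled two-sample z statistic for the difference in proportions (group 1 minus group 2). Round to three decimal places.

p̂₁ = 649/1495 ≈ 0.43411, p̂₂ = 945/2248 ≈ 0.42037.
Pooled p̂ = (649+945)/(1495+2248) = 1594/3743 = 0.42586.
SE = √(0.244503 × 0.00111374) = 0.01650.
z = (0.43411 − 0.42037)/0.01650 = 0.01374/0.01650 = 0.833.

z = 0.833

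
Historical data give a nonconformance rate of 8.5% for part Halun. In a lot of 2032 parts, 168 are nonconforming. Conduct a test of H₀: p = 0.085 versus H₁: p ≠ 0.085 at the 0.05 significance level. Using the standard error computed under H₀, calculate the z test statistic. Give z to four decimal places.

z = -0.3755

p̂ = 168/2032 ≈ 0.082677.
SE = √(p₀(1−p₀)/n) = √(0.077775/2032) = 0.006187.
z = (0.082677 − 0.085)/0.006187 = -0.002323/0.006187 = -0.3755.
Two-sided p-value ≈ 2·Φ(−0.375) = 0.7073. With α = 0.05, fail to reject H₀.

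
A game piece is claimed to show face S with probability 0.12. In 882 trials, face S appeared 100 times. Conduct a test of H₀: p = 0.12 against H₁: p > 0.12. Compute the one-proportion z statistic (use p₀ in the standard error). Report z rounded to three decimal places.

p̂ = 100/882 ≈ 0.11338.
Standard error under H₀: √(0.12×0.88/882) = 0.01094.
z = (0.11338 − 0.12)/0.01094 = -0.00662/0.01094 = -0.605.
p-value = P(Z > -0.605) ≈ 0.7275.

z = -0.605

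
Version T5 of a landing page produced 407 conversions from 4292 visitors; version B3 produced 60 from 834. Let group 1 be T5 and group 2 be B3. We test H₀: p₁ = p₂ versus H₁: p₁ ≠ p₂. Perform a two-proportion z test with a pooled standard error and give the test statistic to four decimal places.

p̂₁ = 407/4292 = 0.0948276, p̂₂ = 60/834 = 0.0719424.
Pooled p̂ = (407+60)/(4292+834) = 467/5126 = 0.0911042.
SE = √(p̂(1−p̂)(1/n₁+1/n₂)) = √(0.0911042·0.9088958·0.00143203) = √(0.000118578) = 0.0108894.
z = (0.0948276 − 0.0719424)/0.0108894 = 0.0228852/0.0108894 = 2.1016.
p-value = 2·P(Z > 2.102) ≈ 0.0356.

z = 2.1016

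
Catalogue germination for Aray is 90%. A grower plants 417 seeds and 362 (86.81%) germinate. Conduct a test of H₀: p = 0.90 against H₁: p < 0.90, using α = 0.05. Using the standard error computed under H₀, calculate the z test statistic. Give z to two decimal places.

z = -2.17

p̂ = 362/417 = 0.8681.
Standard error under H₀: √(0.9×0.1/417) = 0.0147.
z = (0.8681 − 0.9)/0.0147 = -0.0319/0.0147 = -2.17.
p-value = P(Z < -2.171) ≈ 0.0150. With α = 0.05, reject H₀.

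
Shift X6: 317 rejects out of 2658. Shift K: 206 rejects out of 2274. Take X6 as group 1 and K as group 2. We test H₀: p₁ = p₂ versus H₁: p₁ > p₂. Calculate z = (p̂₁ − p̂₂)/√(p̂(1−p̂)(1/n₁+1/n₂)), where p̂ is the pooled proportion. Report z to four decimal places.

p̂₁ = 317/2658 = 0.1192626, p̂₂ = 206/2274 = 0.0905893.
Pooled p̂ = (317+206)/(2658+2274) = 523/4932 = 0.1060422.
SE = √(p̂(1−p̂)(1/n₁+1/n₂)) = √(0.1060422·0.8939578·0.000815976) = √(7.73523e-05) = 0.0087950.
z = (0.1192626 − 0.0905893)/0.0087950 = 0.0286733/0.0087950 = 3.2602.
p-value = P(Z > 3.260) ≈ 0.0006.

z = 3.2602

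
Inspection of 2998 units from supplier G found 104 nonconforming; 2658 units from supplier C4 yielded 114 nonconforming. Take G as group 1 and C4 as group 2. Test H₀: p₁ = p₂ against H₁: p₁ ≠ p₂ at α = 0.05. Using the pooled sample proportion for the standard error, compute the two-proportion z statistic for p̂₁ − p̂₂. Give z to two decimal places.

z = -1.60

p̂₁ = 104/2998 = 0.03469, p̂₂ = 114/2658 = 0.04289.
Pooled p̂ = (104+114)/(2998+2658) = 218/5656 = 0.03854.
SE = √(0.0370576 × 0.000709778) = 0.00513.
z = (0.03469 − 0.04289)/0.00513 = -0.00820/0.00513 = -1.60.
p-value = 2·P(Z > 1.599) ≈ 0.1099, so at α = 0.05 we fail to reject H₀.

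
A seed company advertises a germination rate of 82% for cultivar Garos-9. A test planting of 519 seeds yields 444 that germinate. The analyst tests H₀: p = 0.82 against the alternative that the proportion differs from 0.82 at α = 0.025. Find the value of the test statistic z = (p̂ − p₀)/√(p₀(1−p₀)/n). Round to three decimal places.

z = 2.105

p̂ = 444/519 = 0.85549.
SE = √(p₀(1−p₀)/n) = √(0.1476/519) = 0.01686.
z = (0.85549 − 0.82)/0.01686 = 0.03549/0.01686 = 2.105.
Two-sided p-value ≈ 2·Φ(−2.105) = 0.0353, so at α = 0.025 we fail to reject H₀.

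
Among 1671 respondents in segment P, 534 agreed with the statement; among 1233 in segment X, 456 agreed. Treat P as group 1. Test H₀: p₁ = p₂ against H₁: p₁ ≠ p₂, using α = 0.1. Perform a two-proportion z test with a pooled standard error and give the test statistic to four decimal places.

z = -2.8243

p̂₁ = 534/1671 = 0.319569, p̂₂ = 456/1233 = 0.369830.
Pooled p̂ = (534+456)/(1671+1233) = 990/2904 = 0.340909.
SE = √(0.22469 × 0.00140947) = 0.017796.
z = (0.319569 − 0.369830)/0.017796 = -0.050261/0.017796 = -2.8243.
p-value = 2·P(Z > 2.824) ≈ 0.0047; since p < α = 0.1, reject H₀.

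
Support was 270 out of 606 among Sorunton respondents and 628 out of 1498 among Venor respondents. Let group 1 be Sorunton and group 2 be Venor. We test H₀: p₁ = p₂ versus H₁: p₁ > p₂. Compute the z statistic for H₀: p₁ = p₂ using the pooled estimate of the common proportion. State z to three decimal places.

z = 1.105

p̂₁ = 270/606 = 0.44554, p̂₂ = 628/1498 = 0.41923.
Pooled p̂ = (270+628)/(606+1498) = 898/2104 = 0.42681.
SE = √(0.244643 × 0.00231772) = 0.02381.
z = (0.44554 − 0.41923)/0.02381 = 0.02631/0.02381 = 1.105.
p-value = P(Z > 1.105) ≈ 0.1345.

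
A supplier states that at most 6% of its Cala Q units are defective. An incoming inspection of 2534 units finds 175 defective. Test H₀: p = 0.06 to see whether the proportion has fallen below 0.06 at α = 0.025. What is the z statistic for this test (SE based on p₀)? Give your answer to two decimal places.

p̂ = 175/2534 = 0.06906.
Under H₀, SE = √(0.06·0.94/2534) = √(2.22573e-05) = 0.00472.
z = (0.06906 − 0.06)/0.00472 = 0.00906/0.00472 = 1.92.
p-value = P(Z < 1.921) ≈ 0.9726. With α = 0.025, fail to reject H₀.

z = 1.92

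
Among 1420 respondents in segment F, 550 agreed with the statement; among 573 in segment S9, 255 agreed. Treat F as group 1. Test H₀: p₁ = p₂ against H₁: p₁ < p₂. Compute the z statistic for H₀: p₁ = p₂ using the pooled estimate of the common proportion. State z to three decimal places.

z = -2.376

p̂₁ = 550/1420 ≈ 0.387324, p̂₂ = 255/573 ≈ 0.445026.
Pooled p̂ = (550+255)/(1420+573) = 805/1993 = 0.403914.
SE = √(p̂(1−p̂)(1/n₁+1/n₂)) = √(0.403914·0.596086·0.00244943) = √(0.000589742) = 0.024285.
z = (0.387324 − 0.445026)/0.024285 = -0.057702/0.024285 = -2.376.
p-value = P(Z < -2.376) ≈ 0.0087.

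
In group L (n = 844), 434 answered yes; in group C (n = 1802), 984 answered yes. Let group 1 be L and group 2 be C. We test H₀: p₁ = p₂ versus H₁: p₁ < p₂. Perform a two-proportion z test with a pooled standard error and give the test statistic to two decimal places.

z = -1.53

p̂₁ = 434/844 = 0.5142, p̂₂ = 984/1802 = 0.5461.
Pooled p̂ = (434+984)/(844+1802) = 1418/2646 = 0.5359.
SE = √(p̂(1−p̂)(1/n₁+1/n₂)) = √(0.5359·0.4641·0.00173977) = √(0.000432701) = 0.0208.
z = (0.5142 − 0.5461)/0.0208 = -0.0319/0.0208 = -1.53.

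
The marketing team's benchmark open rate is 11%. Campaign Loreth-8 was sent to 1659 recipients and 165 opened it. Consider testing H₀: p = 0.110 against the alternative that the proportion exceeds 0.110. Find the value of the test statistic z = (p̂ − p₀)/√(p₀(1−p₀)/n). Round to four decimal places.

p̂ = 165/1659 = 0.0994575.
Standard error under H₀: √(0.11×0.89/1659) = 0.0076819.
z = (0.0994575 − 0.11)/0.0076819 = -0.0105425/0.0076819 = -1.3724.
p-value = P(Z > -1.372) ≈ 0.9150.

z = -1.3724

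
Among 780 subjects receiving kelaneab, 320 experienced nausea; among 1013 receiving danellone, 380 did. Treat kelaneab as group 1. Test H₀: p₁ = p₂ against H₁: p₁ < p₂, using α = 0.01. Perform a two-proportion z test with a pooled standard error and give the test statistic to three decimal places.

z = 1.512

p̂₁ = 320/780 ≈ 0.41026, p̂₂ = 380/1013 ≈ 0.37512.
Pooled p̂ = (320+380)/(780+1013) = 700/1793 = 0.39041.
SE = √(p̂(1−p̂)(1/n₁+1/n₂)) = √(0.39041·0.60959·0.00226922) = √(0.00054005) = 0.02324.
z = (0.41026 − 0.37512)/0.02324 = 0.03514/0.02324 = 1.512.
p-value = P(Z < 1.512) ≈ 0.9347; since p > α = 0.01, fail to reject H₀.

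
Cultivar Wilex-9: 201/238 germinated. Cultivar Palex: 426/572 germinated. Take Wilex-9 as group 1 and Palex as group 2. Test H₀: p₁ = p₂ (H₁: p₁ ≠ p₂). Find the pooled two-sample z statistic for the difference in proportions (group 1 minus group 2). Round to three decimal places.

p̂₁ = 201/238 ≈ 0.84454, p̂₂ = 426/572 ≈ 0.74476.
Pooled p̂ = (201+426)/(238+572) = 627/810 = 0.77407.
SE = √(0.174883 × 0.00594993) = 0.03226.
z = (0.84454 − 0.74476)/0.03226 = 0.09978/0.03226 = 3.093.
Two-sided p-value ≈ 2·Φ(−3.093) = 0.0020.

z = 3.093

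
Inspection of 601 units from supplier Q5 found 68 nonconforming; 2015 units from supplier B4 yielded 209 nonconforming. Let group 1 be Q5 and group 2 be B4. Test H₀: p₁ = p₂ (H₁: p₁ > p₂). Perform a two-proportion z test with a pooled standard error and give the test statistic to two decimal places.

z = 0.66

p̂₁ = 68/601 = 0.1131, p̂₂ = 209/2015 = 0.1037.
Pooled p̂ = (68+209)/(601+2015) = 277/2616 = 0.1059.
SE = √(p̂(1−p̂)(1/n₁+1/n₂)) = √(0.1059·0.8941·0.00216017) = √(0.000204514) = 0.0143.
z = (0.1131 − 0.1037)/0.0143 = 0.0094/0.0143 = 0.66.
p-value = P(Z > 0.659) ≈ 0.2550.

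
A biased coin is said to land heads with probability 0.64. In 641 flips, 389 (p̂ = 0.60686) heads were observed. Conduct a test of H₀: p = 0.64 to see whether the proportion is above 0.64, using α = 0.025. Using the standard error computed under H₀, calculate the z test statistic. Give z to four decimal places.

p̂ = 389/641 = 0.606864.
SE = √(p₀(1−p₀)/n) = √(0.2304/641) = 0.018959.
z = (0.606864 − 0.64)/0.018959 = -0.033136/0.018959 = -1.7478.
p-value = P(Z > -1.748) ≈ 0.9597. With α = 0.025, fail to reject H₀.

z = -1.7478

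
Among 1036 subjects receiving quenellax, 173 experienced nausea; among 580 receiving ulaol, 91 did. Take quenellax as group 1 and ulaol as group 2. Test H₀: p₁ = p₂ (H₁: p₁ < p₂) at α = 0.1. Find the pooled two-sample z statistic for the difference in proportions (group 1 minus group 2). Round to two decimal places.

z = 0.53

p̂₁ = 173/1036 = 0.1670, p̂₂ = 91/580 = 0.1569.
Pooled p̂ = (173+91)/(1036+580) = 264/1616 = 0.1634.
SE = √(p̂(1−p̂)(1/n₁+1/n₂)) = √(0.1634·0.8366·0.00268939) = √(0.00036758) = 0.0192.
z = (0.1670 − 0.1569)/0.0192 = 0.0101/0.0192 = 0.53.
p-value = P(Z < 0.526) ≈ 0.7007; since p > α = 0.1, fail to reject H₀.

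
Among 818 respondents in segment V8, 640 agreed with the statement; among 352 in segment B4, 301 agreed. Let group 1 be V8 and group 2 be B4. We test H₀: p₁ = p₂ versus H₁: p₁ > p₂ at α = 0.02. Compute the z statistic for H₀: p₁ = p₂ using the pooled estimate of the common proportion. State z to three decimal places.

z = -2.875

p̂₁ = 640/818 ≈ 0.78240, p̂₂ = 301/352 ≈ 0.85511.
Pooled p̂ = (640+301)/(818+352) = 941/1170 = 0.80427.
SE = √(p̂(1−p̂)(1/n₁+1/n₂)) = √(0.80427·0.19573·0.0040634) = √(0.000639651) = 0.02529.
z = (0.78240 − 0.85511)/0.02529 = -0.07271/0.02529 = -2.875.
p-value = P(Z > -2.875) ≈ 0.9980. With α = 0.02, fail to reject H₀.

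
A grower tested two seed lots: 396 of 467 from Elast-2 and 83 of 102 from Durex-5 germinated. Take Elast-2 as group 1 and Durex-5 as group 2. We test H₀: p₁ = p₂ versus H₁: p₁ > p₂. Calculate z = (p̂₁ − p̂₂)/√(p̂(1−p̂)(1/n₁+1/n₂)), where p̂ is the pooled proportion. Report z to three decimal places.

p̂₁ = 396/467 = 0.84797, p̂₂ = 83/102 = 0.81373.
Pooled p̂ = (396+83)/(467+102) = 479/569 = 0.84183.
SE = √(0.133154 × 0.0119452) = 0.03988.
z = (0.84797 − 0.81373)/0.03988 = 0.03424/0.03988 = 0.859.
p-value = P(Z > 0.859) ≈ 0.1953.

z = 0.859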